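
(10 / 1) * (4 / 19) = 40 / 19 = 2.11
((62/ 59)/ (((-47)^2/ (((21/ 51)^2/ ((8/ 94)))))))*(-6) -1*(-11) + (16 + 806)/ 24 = 45.24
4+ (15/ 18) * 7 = 59/ 6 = 9.83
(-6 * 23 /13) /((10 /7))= -483 /65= -7.43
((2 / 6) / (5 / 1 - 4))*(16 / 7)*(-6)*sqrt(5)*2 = -64*sqrt(5) / 7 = -20.44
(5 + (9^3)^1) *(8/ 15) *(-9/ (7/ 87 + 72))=-1532592/ 31355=-48.88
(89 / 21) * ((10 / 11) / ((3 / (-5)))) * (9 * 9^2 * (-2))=720900 / 77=9362.34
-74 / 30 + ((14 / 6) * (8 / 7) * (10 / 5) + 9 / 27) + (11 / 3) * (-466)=-1705.47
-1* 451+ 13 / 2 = -889 / 2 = -444.50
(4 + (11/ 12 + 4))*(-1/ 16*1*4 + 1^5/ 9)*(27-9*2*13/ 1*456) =2113785/ 16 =132111.56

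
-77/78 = -0.99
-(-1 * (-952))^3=-862801408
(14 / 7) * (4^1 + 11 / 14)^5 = 1350125107 / 268912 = 5020.69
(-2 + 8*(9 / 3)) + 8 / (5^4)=13758 / 625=22.01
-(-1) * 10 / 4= 5 / 2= 2.50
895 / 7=127.86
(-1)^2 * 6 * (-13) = -78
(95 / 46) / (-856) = -95 / 39376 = -0.00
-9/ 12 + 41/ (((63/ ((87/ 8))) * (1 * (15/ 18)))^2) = 19781/ 19600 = 1.01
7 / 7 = 1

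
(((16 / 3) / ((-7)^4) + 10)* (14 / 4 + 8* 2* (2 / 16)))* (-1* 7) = -396253 / 1029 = -385.09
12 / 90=2 / 15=0.13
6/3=2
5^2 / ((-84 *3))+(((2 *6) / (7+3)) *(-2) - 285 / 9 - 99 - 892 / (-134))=-10679903 / 84420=-126.51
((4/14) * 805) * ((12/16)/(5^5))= 69/1250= 0.06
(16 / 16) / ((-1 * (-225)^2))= -0.00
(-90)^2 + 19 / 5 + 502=43029 / 5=8605.80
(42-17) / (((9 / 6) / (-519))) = -8650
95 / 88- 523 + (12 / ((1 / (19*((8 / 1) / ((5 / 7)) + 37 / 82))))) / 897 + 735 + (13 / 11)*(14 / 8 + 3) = 1195596563 / 5393960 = 221.65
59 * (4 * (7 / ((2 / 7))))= 5782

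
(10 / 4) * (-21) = -105 / 2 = -52.50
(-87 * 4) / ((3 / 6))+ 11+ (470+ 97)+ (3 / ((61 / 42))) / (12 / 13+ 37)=-3546976 / 30073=-117.95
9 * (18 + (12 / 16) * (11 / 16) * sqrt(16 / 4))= 5481 / 32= 171.28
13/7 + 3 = 34/7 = 4.86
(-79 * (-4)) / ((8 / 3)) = 237 / 2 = 118.50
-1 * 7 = -7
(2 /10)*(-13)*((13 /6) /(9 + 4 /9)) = -507 /850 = -0.60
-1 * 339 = -339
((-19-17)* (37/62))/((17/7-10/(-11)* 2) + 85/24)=-33264/12059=-2.76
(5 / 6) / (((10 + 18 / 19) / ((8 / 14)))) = 95 / 2184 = 0.04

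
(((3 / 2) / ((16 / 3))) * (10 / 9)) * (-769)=-3845 / 16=-240.31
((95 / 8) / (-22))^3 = -857375 / 5451776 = -0.16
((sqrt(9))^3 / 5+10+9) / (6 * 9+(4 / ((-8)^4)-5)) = 124928 / 250885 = 0.50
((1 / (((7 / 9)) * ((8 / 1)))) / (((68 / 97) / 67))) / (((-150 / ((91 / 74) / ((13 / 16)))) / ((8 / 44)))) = -19497 / 691900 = -0.03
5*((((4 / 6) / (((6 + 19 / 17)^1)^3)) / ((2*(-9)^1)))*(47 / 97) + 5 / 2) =115990647365 / 9279436518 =12.50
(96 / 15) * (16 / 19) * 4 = 2048 / 95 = 21.56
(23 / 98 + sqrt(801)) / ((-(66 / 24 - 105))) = 46 / 20041 + 12* sqrt(89) / 409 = 0.28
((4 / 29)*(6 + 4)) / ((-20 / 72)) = -144 / 29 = -4.97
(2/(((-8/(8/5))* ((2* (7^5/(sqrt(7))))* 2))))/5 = -sqrt(7)/840350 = -0.00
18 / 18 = 1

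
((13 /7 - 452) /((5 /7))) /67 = -3151 /335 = -9.41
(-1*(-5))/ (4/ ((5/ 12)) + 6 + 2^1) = 25/ 88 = 0.28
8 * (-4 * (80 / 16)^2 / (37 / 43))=-34400 / 37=-929.73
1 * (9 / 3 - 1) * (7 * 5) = 70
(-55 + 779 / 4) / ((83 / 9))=5031 / 332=15.15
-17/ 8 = -2.12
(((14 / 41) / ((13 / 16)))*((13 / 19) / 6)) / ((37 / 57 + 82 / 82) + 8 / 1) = 0.00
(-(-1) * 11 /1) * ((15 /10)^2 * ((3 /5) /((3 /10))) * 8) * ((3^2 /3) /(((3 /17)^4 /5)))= 18374620 /3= 6124873.33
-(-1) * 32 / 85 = 32 / 85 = 0.38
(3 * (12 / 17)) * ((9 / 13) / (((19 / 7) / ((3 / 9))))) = 756 / 4199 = 0.18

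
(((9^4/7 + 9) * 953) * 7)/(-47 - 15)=-3156336/31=-101817.29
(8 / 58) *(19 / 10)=38 / 145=0.26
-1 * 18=-18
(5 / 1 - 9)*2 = -8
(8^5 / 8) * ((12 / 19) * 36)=1769472 / 19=93130.11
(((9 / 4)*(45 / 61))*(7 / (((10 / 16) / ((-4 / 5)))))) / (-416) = 567 / 15860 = 0.04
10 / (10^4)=1 / 1000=0.00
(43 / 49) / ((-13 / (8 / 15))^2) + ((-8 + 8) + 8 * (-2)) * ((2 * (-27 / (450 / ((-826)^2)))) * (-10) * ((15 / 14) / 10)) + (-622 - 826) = -2617807272968 / 1863225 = -1404987.20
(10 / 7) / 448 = 5 / 1568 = 0.00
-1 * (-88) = 88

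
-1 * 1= -1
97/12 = 8.08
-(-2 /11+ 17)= -185 /11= -16.82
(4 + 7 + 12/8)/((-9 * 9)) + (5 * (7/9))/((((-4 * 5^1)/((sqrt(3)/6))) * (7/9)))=-25/162- sqrt(3)/24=-0.23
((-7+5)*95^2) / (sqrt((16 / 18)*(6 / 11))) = -9025*sqrt(33) / 2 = -25922.34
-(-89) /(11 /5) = 445 /11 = 40.45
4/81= 0.05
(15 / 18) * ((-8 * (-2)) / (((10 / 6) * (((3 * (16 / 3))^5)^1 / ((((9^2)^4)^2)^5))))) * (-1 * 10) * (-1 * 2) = 109237250264196063121153282514951175712835250524563759404064119743314661776005 / 32768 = 3333656319097780246617227000000000000000000000000000000000000000000000000.00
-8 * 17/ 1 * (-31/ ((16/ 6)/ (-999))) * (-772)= 1219311468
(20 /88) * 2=5 /11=0.45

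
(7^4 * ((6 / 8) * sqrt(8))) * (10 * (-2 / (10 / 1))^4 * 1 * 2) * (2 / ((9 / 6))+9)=148862 * sqrt(2) / 125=1684.18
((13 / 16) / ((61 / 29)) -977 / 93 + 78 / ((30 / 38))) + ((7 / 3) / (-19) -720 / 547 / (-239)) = 33279406998373 / 375768476560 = 88.56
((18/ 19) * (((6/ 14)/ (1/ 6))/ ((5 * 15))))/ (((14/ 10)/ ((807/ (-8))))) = -21789/ 9310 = -2.34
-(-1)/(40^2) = 1/1600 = 0.00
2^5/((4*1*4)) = 2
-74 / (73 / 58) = -4292 / 73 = -58.79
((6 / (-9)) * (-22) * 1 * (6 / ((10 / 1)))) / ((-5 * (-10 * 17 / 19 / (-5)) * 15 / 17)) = -418 / 375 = -1.11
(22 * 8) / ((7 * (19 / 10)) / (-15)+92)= 26400 / 13667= 1.93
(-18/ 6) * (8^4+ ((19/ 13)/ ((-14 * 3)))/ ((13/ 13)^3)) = -2236397/ 182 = -12287.90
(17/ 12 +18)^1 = 233/ 12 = 19.42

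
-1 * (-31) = 31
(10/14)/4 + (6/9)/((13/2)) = 307/1092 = 0.28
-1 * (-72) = 72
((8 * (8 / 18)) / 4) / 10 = 4 / 45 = 0.09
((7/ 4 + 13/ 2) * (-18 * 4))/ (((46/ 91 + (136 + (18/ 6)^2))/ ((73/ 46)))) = -1972971/ 304543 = -6.48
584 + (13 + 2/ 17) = 10151/ 17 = 597.12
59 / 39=1.51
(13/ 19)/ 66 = 13/ 1254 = 0.01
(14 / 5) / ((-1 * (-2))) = 7 / 5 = 1.40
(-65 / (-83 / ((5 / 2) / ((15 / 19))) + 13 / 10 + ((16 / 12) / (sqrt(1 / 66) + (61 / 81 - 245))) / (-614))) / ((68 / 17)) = 52515373950*sqrt(66) / 3636053148980632907777 + 4743848765797925341675 / 7272106297961265815554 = 0.65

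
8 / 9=0.89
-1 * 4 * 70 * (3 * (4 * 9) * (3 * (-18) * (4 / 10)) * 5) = 3265920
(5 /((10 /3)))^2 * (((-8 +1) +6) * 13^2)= -380.25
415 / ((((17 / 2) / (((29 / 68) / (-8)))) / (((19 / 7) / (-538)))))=0.01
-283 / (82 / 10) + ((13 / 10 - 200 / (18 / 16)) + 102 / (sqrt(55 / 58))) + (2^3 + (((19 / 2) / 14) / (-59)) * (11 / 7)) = -4331294411 / 21335580 + 102 * sqrt(3190) / 55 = -98.26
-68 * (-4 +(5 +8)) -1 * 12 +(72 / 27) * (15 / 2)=-604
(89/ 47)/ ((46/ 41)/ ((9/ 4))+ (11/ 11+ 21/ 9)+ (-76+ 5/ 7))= -229887/ 8674555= -0.03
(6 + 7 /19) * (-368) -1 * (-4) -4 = -44528 /19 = -2343.58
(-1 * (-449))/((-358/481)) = -603.27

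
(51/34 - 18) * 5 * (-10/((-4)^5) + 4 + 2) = -507705/1024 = -495.81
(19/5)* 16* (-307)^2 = 28651696/5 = 5730339.20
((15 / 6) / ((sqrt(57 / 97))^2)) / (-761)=-485 / 86754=-0.01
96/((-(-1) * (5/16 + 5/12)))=4608/35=131.66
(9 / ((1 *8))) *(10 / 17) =45 / 68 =0.66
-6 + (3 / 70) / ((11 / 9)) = -4593 / 770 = -5.96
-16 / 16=-1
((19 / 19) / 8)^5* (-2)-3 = -49153 / 16384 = -3.00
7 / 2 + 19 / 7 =87 / 14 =6.21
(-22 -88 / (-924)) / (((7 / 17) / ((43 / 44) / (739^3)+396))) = -13747633298226545 / 652594388523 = -21066.12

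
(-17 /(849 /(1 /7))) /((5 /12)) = -68 /9905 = -0.01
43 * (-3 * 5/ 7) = -645/ 7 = -92.14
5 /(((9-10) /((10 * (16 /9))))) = -88.89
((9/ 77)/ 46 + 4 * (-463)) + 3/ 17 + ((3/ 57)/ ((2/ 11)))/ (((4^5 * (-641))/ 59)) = -1390618726760947/ 750946617344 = -1851.82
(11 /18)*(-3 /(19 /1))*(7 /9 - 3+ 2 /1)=11 /513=0.02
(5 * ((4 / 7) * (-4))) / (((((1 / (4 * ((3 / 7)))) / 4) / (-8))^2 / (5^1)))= -58982400 / 343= -171960.35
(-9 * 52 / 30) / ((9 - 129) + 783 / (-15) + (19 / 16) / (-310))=77376 / 854131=0.09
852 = 852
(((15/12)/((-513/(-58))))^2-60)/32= -63139535/33685632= -1.87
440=440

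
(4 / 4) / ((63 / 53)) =53 / 63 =0.84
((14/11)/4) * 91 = 637/22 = 28.95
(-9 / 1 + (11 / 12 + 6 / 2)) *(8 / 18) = -61 / 27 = -2.26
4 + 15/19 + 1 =110/19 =5.79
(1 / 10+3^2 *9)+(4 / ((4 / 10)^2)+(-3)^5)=-1369 / 10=-136.90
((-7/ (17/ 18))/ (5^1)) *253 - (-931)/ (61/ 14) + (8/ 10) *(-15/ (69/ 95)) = -21213664/ 119255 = -177.88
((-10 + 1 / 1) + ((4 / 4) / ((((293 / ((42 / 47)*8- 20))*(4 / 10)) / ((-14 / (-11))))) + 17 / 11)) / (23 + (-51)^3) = 575181 / 10045311034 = 0.00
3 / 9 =1 / 3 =0.33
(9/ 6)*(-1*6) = -9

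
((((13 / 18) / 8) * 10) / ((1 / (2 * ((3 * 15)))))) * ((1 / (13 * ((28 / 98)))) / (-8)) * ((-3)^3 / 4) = 4725 / 256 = 18.46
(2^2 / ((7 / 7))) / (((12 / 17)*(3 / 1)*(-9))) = -17 / 81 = -0.21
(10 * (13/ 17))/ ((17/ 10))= 1300/ 289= 4.50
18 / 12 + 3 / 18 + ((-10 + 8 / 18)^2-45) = 3886 / 81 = 47.98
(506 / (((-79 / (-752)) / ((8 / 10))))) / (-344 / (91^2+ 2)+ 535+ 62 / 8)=7.10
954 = 954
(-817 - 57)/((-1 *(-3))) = -874/3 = -291.33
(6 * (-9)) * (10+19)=-1566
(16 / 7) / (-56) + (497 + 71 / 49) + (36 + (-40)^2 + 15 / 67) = 7007997 / 3283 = 2134.63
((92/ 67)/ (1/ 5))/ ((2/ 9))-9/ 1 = 21.90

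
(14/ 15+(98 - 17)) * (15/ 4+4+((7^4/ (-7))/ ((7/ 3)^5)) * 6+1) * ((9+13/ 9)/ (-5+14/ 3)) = 237810271/ 4410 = 53925.23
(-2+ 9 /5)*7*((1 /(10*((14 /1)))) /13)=-0.00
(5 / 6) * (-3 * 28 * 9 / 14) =-45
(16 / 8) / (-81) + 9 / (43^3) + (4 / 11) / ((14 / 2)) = 13572323 / 495885159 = 0.03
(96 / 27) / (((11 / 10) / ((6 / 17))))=640 / 561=1.14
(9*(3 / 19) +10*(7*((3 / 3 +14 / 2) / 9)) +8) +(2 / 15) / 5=306389 / 4275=71.67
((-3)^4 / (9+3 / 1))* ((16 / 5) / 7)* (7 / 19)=108 / 95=1.14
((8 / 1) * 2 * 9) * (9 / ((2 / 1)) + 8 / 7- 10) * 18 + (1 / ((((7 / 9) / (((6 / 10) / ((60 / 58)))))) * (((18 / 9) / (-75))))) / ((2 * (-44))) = -27826929 / 2464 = -11293.40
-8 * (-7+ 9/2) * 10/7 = 200/7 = 28.57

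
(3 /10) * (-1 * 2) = -3 /5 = -0.60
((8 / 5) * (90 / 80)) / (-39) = -0.05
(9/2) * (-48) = -216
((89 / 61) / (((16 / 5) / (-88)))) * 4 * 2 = -19580 / 61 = -320.98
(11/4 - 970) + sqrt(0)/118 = -3869/4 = -967.25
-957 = -957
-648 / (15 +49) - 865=-7001 / 8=-875.12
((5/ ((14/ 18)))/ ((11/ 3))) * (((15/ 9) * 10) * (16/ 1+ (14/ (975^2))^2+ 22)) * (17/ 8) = 291891188673541/ 123704831250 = 2359.58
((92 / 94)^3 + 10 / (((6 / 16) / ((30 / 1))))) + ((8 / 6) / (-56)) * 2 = 1746166633 / 2180283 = 800.89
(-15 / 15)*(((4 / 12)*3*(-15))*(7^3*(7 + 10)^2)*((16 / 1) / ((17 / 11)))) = 15393840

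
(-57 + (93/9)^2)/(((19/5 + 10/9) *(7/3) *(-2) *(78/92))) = -7360/2873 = -2.56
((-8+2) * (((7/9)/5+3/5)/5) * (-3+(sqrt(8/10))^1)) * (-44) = -2992/25+5984 * sqrt(5)/375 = -84.00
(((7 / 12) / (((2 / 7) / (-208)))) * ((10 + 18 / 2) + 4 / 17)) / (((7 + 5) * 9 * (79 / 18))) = -69433 / 4029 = -17.23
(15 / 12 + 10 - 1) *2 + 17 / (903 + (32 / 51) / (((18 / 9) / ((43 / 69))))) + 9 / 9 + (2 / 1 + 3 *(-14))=-117479119 / 6356690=-18.48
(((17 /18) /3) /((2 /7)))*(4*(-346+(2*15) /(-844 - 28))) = -17953649 /11772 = -1525.11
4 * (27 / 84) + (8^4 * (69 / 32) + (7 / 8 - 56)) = 491577 / 56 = 8778.16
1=1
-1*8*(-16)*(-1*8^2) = -8192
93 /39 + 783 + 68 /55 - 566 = 157744 /715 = 220.62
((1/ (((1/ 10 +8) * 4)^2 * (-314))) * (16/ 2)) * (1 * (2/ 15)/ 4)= -5/ 6180462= -0.00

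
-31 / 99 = -0.31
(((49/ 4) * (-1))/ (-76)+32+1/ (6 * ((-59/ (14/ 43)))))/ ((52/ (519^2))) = 6681106248153/ 40104896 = 166590.79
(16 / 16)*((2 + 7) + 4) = 13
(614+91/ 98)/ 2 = 8609/ 28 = 307.46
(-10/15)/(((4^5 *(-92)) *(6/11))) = 11/847872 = 0.00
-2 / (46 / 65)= -65 / 23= -2.83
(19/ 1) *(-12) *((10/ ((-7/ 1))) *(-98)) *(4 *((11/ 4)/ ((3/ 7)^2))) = -5734960/ 3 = -1911653.33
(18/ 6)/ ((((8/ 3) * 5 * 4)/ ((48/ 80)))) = 27/ 800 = 0.03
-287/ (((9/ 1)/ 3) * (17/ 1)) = -5.63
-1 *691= -691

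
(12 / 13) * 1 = 12 / 13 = 0.92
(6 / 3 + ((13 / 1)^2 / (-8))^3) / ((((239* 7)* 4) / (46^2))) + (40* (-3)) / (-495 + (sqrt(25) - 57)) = -1396300835835 / 468547072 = -2980.07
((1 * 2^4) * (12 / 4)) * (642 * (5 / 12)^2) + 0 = 5350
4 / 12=1 / 3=0.33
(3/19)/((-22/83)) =-249/418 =-0.60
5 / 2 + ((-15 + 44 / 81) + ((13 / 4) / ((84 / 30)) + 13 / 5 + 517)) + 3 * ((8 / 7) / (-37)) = 426890141 / 839160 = 508.71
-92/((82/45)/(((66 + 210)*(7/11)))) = -3999240/451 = -8867.49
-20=-20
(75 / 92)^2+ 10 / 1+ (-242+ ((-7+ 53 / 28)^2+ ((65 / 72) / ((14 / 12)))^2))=-763895429 / 3732624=-204.65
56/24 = 7/3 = 2.33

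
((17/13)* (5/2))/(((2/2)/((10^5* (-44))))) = -187000000/13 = -14384615.38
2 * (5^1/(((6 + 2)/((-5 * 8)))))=-50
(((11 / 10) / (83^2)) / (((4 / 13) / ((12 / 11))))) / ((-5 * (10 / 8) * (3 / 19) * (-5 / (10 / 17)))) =988 / 14639125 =0.00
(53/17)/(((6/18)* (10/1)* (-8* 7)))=-159/9520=-0.02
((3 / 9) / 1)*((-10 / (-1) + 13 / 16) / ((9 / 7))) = 1211 / 432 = 2.80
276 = 276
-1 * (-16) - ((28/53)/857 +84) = -3088656/45421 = -68.00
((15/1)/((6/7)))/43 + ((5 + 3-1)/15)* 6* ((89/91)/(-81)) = 168967/452790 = 0.37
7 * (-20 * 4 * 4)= -2240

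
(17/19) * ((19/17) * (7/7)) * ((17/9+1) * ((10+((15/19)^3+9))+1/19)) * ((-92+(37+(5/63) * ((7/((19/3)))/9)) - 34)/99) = -14465384024/285012027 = -50.75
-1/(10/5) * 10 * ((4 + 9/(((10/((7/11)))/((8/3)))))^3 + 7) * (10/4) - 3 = -29299019/13310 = -2201.28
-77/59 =-1.31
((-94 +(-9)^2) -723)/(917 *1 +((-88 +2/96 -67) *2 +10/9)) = -1.21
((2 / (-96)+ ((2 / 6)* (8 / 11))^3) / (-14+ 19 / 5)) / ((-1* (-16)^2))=-18935 / 7507095552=-0.00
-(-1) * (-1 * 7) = -7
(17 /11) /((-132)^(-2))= 26928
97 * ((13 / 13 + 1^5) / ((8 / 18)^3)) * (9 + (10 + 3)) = 777843 / 16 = 48615.19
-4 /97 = -0.04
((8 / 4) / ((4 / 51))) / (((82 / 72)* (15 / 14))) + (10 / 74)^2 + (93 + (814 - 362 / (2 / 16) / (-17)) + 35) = 5406785607 / 4770965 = 1133.27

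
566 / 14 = 283 / 7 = 40.43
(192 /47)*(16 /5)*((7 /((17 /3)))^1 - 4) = -3072 /85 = -36.14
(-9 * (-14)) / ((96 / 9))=189 / 16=11.81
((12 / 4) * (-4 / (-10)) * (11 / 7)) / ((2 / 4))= 132 / 35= 3.77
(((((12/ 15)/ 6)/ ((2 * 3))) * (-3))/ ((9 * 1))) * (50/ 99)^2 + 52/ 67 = 13727104/ 17730009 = 0.77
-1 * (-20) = 20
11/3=3.67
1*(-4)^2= 16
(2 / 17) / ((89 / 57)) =114 / 1513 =0.08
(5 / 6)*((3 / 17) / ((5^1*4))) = 1 / 136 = 0.01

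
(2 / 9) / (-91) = -2 / 819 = -0.00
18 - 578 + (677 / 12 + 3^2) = -5935 / 12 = -494.58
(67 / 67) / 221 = 1 / 221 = 0.00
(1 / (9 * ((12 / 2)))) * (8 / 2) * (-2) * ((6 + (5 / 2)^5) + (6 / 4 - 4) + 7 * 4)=-4133 / 216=-19.13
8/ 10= 4/ 5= 0.80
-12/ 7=-1.71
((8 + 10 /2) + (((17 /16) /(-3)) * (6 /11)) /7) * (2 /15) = 7991 /4620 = 1.73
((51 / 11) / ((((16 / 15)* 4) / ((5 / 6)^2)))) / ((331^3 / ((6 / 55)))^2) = 765 / 112027847650317773504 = 0.00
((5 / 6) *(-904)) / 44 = -565 / 33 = -17.12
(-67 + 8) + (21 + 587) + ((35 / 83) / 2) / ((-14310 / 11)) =260825431 / 475092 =549.00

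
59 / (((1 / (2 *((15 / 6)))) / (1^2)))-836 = -541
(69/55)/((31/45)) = 621/341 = 1.82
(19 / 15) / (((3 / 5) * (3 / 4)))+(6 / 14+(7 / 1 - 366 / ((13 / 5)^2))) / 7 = -862718 / 223587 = -3.86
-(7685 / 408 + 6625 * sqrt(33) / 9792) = -7685 / 408-6625 * sqrt(33) / 9792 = -22.72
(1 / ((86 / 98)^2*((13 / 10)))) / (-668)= -12005 / 8028358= -0.00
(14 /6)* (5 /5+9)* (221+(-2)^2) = 5250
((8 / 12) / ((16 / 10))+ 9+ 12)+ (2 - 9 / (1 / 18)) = -1663 / 12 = -138.58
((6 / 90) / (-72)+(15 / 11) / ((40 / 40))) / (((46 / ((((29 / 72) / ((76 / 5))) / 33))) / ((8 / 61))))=469481 / 150488788032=0.00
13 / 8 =1.62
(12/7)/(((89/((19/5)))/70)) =5.12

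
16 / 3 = 5.33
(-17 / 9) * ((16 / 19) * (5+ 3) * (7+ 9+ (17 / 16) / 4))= -11798 / 57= -206.98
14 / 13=1.08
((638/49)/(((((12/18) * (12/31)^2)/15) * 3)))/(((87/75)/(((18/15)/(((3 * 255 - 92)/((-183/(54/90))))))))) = -80603875/263816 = -305.53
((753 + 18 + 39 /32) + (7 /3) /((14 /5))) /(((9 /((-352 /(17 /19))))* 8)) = -4224.00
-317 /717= -0.44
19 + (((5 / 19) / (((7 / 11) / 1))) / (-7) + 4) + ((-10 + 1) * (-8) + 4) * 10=728918 / 931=782.94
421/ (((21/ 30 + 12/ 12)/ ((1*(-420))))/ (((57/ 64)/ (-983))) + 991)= 12598425/ 29789363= 0.42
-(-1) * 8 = 8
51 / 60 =17 / 20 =0.85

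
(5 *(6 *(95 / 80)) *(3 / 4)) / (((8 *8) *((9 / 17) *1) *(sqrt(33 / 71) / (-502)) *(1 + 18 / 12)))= -81073 *sqrt(2343) / 16896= -232.26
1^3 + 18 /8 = 13 /4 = 3.25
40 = 40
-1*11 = -11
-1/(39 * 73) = -1/2847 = -0.00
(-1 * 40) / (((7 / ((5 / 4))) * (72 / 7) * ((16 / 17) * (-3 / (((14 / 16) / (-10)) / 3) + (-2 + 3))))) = -2975 / 418752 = -0.01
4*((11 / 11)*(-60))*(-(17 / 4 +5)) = 2220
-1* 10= -10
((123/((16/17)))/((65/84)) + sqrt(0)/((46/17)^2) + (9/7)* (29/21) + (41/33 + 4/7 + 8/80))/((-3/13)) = -72555169/97020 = -747.84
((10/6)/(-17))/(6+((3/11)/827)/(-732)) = -11098340/679218357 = -0.02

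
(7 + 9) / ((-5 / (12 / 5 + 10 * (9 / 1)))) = -7392 / 25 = -295.68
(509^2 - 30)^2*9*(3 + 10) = 7851568210317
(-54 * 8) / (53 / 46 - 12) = 19872 / 499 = 39.82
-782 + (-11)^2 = -661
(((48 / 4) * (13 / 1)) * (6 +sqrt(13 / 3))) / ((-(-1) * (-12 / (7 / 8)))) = -273 / 4 - 91 * sqrt(39) / 24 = -91.93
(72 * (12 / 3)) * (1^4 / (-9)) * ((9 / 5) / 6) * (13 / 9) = -13.87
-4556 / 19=-239.79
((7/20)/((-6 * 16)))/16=-7/30720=-0.00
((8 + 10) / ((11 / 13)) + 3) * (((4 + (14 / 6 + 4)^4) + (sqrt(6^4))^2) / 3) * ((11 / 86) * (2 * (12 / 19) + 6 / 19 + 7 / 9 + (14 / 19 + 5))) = 14511426148 / 595593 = 24364.67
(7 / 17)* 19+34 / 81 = 11351 / 1377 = 8.24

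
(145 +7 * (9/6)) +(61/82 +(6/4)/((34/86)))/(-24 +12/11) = 27277849/175644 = 155.30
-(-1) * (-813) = -813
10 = 10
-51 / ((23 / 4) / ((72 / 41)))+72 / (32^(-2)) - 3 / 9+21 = 208590914 / 2829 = 73733.09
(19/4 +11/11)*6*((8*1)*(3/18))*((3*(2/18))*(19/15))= 19.42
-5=-5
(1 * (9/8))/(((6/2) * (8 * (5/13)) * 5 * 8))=39/12800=0.00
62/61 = 1.02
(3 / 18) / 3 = 1 / 18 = 0.06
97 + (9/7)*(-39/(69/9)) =14564/161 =90.46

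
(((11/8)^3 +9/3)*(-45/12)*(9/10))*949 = -17934.85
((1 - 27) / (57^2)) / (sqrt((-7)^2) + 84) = -2 / 22743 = -0.00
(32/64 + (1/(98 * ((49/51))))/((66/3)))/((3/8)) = 105746/79233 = 1.33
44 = 44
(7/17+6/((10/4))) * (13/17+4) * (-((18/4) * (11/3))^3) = -695704383/11560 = -60182.04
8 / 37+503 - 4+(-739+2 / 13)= -115262 / 481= -239.63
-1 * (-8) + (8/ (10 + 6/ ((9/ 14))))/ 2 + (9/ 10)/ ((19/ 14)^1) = 24437/ 2755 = 8.87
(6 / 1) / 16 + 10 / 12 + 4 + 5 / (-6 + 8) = 185 / 24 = 7.71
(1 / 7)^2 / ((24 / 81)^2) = 729 / 3136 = 0.23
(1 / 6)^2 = 1 / 36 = 0.03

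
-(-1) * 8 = 8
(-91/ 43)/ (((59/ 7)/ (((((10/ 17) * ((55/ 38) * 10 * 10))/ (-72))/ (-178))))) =-4379375/ 2625521004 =-0.00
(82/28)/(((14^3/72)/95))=35055/4802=7.30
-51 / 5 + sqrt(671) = 15.70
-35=-35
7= 7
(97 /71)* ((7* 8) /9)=5432 /639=8.50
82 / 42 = 41 / 21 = 1.95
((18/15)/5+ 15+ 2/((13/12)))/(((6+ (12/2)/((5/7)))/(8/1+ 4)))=1851/130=14.24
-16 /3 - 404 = -1228 /3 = -409.33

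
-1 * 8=-8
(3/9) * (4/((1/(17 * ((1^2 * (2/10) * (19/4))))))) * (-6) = -646/5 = -129.20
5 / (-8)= -5 / 8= -0.62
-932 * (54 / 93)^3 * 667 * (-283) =34439799.59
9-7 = 2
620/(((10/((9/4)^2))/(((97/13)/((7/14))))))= 243567/52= 4683.98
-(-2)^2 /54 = -2 /27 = -0.07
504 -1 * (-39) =543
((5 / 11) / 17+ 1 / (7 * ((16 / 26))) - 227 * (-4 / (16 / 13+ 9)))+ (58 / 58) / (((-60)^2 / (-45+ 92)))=7970800787 / 89535600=89.02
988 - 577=411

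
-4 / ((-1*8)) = 1 / 2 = 0.50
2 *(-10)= -20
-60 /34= -30 /17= -1.76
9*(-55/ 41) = -495/ 41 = -12.07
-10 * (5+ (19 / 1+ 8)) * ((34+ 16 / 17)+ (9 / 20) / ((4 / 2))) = -191304 / 17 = -11253.18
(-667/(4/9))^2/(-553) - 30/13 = -468733557/115024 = -4075.09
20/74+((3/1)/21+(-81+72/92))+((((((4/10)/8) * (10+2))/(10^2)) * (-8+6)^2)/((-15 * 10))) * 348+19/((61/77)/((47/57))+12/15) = -40965780278123/593112428125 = -69.07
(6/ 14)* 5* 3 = 45/ 7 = 6.43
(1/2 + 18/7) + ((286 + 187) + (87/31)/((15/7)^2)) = 15516019/32550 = 476.68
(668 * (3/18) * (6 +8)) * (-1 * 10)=-46760/3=-15586.67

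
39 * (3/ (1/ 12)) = 1404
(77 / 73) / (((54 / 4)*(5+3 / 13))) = 1001 / 67014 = 0.01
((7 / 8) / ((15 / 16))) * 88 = 1232 / 15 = 82.13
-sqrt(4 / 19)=-2 * sqrt(19) / 19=-0.46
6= 6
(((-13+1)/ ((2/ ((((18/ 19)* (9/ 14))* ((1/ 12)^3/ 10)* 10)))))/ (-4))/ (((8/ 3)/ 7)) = 27/ 19456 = 0.00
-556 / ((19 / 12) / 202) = -1347744 / 19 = -70933.89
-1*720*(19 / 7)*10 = -136800 / 7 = -19542.86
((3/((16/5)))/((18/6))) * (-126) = -39.38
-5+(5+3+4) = 7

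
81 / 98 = 0.83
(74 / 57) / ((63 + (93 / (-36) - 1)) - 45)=296 / 3287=0.09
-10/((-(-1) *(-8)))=5/4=1.25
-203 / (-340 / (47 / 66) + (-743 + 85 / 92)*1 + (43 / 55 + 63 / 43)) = 2075930780 / 12448180469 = 0.17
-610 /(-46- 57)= 610 /103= 5.92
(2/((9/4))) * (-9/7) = -8/7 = -1.14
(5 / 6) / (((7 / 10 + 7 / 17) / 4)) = 1700 / 567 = 3.00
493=493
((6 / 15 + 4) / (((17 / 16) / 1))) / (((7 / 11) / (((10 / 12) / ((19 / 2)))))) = 3872 / 6783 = 0.57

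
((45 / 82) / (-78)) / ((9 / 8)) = -10 / 1599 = -0.01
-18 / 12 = -3 / 2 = -1.50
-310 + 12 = -298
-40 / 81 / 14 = -20 / 567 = -0.04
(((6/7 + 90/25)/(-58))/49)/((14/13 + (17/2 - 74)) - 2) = 2028/85892345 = 0.00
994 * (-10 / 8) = -2485 / 2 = -1242.50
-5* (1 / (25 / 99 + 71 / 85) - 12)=55.40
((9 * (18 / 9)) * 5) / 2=45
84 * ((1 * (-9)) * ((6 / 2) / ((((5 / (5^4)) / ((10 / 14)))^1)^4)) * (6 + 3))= -444946289062500 / 343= -1297219501639.94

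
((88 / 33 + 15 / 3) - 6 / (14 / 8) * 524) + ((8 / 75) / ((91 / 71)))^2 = -83327979251 / 46580625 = -1788.90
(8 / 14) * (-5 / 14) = -10 / 49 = -0.20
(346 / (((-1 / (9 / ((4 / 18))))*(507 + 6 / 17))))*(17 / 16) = -29.35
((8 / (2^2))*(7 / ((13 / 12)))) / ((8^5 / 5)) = 105 / 53248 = 0.00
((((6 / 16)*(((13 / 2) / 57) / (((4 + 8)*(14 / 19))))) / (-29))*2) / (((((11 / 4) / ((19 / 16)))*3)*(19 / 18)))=-13 / 285824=-0.00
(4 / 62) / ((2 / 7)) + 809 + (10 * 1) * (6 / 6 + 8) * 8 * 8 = 203646 / 31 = 6569.23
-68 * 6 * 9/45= -81.60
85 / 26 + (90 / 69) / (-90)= 3.25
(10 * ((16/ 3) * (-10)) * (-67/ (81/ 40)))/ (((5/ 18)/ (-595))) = -1020544000/ 27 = -37797925.93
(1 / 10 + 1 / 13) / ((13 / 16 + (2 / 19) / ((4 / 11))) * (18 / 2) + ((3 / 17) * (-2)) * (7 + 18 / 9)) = 59432 / 2264535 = 0.03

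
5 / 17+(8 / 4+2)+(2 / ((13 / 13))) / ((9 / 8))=929 / 153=6.07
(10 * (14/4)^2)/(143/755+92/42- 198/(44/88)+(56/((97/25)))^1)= -376794075/1166330318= -0.32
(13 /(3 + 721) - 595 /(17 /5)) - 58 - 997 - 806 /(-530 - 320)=-378173703 /307700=-1229.03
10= 10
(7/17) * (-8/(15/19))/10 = -0.42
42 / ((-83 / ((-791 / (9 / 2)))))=22148 / 249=88.95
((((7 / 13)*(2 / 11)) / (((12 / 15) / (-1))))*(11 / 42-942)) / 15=39553 / 5148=7.68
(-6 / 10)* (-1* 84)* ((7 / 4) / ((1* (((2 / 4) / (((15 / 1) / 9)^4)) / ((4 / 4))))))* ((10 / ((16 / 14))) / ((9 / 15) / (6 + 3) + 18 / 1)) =1071875 / 1626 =659.21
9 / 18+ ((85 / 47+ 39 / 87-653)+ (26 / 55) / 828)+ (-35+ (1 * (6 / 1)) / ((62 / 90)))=-325446456883 / 481050405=-676.53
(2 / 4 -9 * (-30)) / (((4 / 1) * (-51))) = -541 / 408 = -1.33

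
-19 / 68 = -0.28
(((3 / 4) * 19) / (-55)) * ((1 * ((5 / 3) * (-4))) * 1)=19 / 11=1.73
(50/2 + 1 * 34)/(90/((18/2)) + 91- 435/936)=18408/31367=0.59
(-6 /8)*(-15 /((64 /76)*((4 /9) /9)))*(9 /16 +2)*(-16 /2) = -2839455 /512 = -5545.81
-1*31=-31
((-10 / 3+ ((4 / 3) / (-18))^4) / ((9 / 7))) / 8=-6200089 / 19131876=-0.32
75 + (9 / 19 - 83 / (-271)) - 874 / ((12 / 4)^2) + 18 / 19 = -944605 / 46341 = -20.38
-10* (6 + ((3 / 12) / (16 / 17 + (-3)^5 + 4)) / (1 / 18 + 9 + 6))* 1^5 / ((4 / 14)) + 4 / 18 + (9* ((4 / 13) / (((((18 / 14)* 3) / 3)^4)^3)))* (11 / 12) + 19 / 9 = -185714102579150824105 / 894835998482291658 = -207.54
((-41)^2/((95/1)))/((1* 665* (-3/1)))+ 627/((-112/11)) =-26680453/433200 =-61.59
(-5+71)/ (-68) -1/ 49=-1651/ 1666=-0.99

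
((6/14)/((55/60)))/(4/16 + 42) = 144/13013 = 0.01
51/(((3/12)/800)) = 163200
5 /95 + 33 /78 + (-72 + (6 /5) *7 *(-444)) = -9388777 /2470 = -3801.12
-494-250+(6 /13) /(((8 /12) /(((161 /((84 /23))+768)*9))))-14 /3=672553 /156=4311.24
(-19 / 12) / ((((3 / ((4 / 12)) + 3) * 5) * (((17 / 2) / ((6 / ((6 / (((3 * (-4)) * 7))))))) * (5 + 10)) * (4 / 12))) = 133 / 2550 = 0.05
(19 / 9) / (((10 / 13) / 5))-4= 175 / 18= 9.72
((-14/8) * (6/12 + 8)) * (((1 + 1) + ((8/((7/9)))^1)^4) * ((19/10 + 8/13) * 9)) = -672383069199/178360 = -3769808.64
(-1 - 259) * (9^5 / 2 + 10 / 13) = -7676570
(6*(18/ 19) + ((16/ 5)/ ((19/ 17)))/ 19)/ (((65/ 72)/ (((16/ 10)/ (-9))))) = -1.15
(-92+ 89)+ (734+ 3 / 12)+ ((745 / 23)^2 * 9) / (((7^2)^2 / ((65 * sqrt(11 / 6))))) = 108229875 * sqrt(66) / 2540258+ 2925 / 4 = 1077.38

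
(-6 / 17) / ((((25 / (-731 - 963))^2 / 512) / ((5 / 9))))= -2938507264 / 6375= -460942.32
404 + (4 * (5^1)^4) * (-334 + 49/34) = -830993.06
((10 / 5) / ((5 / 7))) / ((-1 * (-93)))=14 / 465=0.03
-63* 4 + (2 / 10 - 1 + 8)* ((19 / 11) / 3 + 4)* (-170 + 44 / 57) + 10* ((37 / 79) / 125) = -2405346514 / 412775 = -5827.26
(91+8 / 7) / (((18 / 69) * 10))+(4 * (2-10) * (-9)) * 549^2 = 2430498653 / 28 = 86803523.32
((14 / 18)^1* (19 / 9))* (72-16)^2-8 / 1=416440 / 81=5141.23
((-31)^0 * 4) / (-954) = -2 / 477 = -0.00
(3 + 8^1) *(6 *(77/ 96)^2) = 65219/ 1536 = 42.46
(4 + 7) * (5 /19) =55 /19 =2.89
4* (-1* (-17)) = 68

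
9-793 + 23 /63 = -49369 /63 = -783.63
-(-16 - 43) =59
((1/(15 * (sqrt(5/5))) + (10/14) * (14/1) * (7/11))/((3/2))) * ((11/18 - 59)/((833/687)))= -255360419/1237005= -206.43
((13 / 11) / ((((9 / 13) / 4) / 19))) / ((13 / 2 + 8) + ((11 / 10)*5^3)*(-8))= -1976 / 16533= -0.12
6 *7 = 42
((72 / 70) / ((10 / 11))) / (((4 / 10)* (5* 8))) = 0.07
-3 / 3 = -1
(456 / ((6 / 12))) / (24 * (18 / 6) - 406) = -456 / 167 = -2.73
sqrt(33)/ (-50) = -sqrt(33)/ 50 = -0.11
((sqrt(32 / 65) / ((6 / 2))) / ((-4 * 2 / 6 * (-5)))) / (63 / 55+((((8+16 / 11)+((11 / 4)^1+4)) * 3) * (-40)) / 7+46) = -77 * sqrt(130) / 5771935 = -0.00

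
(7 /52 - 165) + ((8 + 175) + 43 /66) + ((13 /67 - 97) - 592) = -77033521 /114972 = -670.02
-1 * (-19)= 19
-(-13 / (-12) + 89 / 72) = -167 / 72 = -2.32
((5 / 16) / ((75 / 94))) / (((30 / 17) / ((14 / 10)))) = 5593 / 18000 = 0.31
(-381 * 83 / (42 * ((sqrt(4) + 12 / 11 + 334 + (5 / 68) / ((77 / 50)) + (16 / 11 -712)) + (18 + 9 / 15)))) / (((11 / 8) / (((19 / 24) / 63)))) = 17023715 / 877795569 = 0.02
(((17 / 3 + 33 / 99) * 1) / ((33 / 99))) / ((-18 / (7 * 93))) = -651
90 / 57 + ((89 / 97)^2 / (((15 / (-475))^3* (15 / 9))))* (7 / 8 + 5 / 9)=-2657919139615 / 115843608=-22944.03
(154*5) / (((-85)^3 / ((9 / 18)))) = -77 / 122825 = -0.00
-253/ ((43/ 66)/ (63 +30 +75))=-2805264/ 43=-65238.70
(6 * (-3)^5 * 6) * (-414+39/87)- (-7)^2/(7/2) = 104914358/29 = 3617736.48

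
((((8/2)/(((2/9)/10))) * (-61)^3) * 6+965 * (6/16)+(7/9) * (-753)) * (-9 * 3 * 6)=158850528057/4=39712632014.25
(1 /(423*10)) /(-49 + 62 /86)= -43 /8781480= -0.00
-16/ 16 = -1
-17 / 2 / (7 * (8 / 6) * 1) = -51 / 56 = -0.91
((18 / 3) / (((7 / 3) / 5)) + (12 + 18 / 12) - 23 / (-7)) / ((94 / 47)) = 415 / 28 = 14.82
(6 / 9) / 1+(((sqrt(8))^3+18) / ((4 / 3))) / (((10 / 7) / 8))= 1144 / 15+336* sqrt(2) / 5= 171.30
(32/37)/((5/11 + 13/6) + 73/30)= 880/5143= 0.17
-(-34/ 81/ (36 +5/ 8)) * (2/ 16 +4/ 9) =1394/ 213597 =0.01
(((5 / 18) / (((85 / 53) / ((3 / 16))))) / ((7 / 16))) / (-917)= -53 / 654738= -0.00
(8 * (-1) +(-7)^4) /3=2393 /3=797.67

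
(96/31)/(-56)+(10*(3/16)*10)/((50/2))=603/868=0.69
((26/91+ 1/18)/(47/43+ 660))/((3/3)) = 1849/3581802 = 0.00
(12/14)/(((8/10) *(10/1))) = 3/28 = 0.11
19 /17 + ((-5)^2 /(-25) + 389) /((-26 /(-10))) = 33227 /221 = 150.35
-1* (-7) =7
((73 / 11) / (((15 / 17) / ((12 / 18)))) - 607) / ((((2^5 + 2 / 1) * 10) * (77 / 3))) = -42569 / 617100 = -0.07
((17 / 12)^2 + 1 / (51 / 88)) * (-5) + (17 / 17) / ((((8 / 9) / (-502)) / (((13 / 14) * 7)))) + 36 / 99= -99342065 / 26928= -3689.17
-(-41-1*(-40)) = 1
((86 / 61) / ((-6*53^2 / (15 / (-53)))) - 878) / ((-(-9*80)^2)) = 7973554151 / 4707848044800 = 0.00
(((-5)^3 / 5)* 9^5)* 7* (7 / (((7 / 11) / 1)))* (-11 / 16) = 1250362575 / 16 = 78147660.94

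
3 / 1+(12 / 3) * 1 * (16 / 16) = 7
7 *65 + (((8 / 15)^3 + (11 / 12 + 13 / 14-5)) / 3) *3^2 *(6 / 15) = 35547461 / 78750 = 451.40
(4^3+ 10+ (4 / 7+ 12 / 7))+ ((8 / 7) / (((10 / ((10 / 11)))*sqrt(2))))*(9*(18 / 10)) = 324*sqrt(2) / 385+ 534 / 7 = 77.48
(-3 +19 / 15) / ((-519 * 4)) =13 / 15570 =0.00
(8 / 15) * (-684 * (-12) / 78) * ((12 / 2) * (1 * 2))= 43776 / 65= 673.48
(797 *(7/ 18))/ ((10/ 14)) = 39053/ 90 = 433.92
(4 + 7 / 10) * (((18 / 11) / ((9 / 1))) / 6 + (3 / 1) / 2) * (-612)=-242097 / 55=-4401.76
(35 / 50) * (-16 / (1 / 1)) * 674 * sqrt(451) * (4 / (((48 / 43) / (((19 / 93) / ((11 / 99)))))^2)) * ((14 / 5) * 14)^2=-15122521315804 * sqrt(451) / 120125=-2673493149.42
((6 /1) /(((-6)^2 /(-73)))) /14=-73 /84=-0.87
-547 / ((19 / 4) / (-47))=102836 / 19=5412.42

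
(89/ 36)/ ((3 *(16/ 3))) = 89/ 576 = 0.15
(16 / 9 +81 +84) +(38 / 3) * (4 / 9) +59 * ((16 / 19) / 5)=467713 / 2565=182.34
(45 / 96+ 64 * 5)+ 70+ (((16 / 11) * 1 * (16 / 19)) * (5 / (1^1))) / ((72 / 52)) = 23769335 / 60192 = 394.89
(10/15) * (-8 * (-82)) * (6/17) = 2624/17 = 154.35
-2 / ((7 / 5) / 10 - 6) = 100 / 293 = 0.34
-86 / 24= -43 / 12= -3.58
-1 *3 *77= -231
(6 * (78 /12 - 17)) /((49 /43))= -387 /7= -55.29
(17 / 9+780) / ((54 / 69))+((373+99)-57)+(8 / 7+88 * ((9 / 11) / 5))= 8105963 / 5670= 1429.62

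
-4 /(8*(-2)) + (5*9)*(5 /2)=451 /4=112.75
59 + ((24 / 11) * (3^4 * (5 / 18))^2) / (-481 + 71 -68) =149036 / 2629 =56.69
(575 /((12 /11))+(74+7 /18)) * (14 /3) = 151571 /54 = 2806.87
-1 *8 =-8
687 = 687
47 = 47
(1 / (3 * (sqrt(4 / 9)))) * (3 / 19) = 3 / 38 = 0.08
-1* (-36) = 36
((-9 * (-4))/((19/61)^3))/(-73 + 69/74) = -604677384/36579047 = -16.53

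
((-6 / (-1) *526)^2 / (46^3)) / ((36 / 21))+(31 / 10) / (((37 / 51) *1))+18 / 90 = 28885795 / 450179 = 64.17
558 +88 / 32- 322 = 955 / 4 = 238.75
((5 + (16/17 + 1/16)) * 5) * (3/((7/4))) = 24495/476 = 51.46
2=2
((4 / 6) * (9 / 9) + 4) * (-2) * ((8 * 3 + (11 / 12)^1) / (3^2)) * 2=-4186 / 81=-51.68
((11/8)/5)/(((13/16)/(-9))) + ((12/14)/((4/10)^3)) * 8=47364/455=104.10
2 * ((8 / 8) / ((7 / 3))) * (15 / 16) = 0.80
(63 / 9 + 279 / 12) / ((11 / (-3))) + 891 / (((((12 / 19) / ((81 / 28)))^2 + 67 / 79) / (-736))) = -54535867438371 / 74493196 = -732091.93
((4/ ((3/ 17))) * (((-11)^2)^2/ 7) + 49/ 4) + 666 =4039325/ 84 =48087.20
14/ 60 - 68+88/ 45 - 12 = -7003/ 90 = -77.81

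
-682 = -682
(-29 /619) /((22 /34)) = -0.07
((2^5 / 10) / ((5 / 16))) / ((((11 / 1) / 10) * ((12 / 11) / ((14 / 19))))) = 6.29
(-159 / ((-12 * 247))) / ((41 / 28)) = 371 / 10127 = 0.04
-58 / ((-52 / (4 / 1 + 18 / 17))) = 1247 / 221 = 5.64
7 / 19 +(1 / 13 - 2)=-384 / 247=-1.55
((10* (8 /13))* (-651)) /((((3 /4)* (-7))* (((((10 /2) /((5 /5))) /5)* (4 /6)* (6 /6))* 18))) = 2480 /39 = 63.59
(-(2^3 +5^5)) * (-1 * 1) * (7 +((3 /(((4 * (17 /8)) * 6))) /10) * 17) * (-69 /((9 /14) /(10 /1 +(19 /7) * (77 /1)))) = -2614372579 /5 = -522874515.80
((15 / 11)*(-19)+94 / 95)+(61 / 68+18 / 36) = -1671513 / 71060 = -23.52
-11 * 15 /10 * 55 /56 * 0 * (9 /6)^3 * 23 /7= 0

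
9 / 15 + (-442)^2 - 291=975368 / 5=195073.60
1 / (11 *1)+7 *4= 309 / 11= 28.09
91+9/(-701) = 63782/701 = 90.99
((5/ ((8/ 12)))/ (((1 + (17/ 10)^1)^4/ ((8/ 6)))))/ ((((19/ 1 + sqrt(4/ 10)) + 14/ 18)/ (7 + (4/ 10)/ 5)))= 105020000/ 1557496107-118000*sqrt(10)/ 173055123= 0.07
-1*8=-8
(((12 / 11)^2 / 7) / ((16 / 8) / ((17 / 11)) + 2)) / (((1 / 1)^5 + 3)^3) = 153 / 189728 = 0.00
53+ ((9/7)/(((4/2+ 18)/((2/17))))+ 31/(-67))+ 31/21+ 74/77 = 144662869/2631090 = 54.98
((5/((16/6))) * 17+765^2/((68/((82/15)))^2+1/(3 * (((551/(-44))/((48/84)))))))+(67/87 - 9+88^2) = 6047972690190041/523621896456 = 11550.27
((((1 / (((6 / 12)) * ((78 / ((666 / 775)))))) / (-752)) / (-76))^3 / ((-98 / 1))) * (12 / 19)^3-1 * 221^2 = -12241395457060477486940177780926037 / 250637690814284668351184000000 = -48841.00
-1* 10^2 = -100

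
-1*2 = -2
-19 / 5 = -3.80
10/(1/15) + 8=158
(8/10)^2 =16/25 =0.64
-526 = -526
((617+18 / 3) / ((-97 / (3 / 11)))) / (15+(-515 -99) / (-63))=-117747 / 1663453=-0.07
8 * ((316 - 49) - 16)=2008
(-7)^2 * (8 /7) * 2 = 112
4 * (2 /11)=8 /11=0.73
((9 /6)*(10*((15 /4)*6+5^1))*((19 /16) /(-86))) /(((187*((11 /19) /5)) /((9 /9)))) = -135375 /514624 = -0.26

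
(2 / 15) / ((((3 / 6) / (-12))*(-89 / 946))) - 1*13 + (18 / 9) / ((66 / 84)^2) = 24.25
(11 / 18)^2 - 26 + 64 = 12433 / 324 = 38.37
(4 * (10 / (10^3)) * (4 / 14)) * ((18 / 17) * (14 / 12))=6 / 425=0.01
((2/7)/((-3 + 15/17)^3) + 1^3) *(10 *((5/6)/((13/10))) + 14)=31518217/1592136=19.80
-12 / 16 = -3 / 4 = -0.75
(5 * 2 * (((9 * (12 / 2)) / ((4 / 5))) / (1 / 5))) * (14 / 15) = 3150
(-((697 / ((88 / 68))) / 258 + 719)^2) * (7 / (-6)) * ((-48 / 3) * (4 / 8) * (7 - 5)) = -117262411766143 / 12081366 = -9706055.74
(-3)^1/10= -3/10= -0.30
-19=-19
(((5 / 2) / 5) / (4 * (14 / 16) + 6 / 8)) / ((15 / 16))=32 / 255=0.13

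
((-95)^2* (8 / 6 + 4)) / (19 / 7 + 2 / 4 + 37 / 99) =66712800 / 4973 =13415.00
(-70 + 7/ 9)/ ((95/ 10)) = -1246/ 171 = -7.29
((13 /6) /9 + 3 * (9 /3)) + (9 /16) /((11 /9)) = 46099 /4752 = 9.70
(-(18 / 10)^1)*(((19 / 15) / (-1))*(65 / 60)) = 247 / 100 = 2.47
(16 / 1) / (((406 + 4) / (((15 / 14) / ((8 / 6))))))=9 / 287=0.03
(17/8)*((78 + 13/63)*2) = 83759/252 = 332.38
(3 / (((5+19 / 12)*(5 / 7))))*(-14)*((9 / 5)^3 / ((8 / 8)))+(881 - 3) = 40779338 / 49375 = 825.91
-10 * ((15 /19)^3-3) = 172020 /6859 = 25.08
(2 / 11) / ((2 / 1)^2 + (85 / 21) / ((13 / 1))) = 546 / 12947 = 0.04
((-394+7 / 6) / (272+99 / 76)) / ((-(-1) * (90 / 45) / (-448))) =20062784 / 62313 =321.97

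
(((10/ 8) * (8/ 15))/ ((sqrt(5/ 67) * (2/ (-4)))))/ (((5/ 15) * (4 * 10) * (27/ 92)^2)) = -4232 * sqrt(335)/ 18225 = -4.25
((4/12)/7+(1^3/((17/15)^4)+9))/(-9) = -16932115/15785469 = -1.07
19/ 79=0.24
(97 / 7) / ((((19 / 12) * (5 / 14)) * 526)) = 1164 / 24985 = 0.05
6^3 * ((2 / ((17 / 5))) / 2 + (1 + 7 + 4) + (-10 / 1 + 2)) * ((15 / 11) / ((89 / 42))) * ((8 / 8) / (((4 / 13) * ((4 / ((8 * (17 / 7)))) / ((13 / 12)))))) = 9992970 / 979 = 10207.32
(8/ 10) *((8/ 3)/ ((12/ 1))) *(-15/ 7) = -0.38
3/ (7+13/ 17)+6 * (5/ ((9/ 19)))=8411/ 132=63.72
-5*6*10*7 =-2100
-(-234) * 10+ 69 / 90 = 70223 / 30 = 2340.77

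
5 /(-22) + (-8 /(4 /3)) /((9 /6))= -93 /22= -4.23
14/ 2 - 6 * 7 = -35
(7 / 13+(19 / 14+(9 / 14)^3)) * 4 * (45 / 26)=3469365 / 231868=14.96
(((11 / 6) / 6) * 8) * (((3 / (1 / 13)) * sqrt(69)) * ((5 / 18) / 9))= 24.44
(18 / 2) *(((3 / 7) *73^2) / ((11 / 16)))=2302128 / 77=29897.77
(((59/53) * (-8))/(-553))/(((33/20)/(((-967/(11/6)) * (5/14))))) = -1.84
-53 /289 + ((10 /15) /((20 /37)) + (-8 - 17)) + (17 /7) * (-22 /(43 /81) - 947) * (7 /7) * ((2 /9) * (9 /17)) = -799503767 /2609670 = -306.36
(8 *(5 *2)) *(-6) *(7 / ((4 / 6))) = -5040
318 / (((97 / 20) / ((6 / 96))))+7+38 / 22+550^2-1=645560235 / 2134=302511.83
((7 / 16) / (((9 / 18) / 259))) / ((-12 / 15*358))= -9065 / 11456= -0.79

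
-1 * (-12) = 12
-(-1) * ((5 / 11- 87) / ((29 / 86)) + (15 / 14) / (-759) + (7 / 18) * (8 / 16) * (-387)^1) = -331.90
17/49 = 0.35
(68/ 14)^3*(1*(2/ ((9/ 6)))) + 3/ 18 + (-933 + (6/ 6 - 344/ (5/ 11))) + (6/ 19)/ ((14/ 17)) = -100066231/ 65170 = -1535.46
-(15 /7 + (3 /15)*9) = -138 /35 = -3.94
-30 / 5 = -6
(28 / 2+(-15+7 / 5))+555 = 2777 / 5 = 555.40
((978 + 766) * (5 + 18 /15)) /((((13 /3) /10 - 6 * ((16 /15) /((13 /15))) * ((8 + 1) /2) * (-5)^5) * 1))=4216992 /40500169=0.10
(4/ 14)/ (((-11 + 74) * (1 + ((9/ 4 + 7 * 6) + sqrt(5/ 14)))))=1448/ 14445081 - 16 * sqrt(70)/ 101115567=0.00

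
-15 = -15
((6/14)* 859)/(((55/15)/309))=2388879/77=31024.40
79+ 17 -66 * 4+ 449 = 281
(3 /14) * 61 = 183 /14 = 13.07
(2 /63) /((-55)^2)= 2 /190575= 0.00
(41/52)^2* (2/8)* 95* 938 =74896955/5408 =13849.29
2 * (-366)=-732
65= 65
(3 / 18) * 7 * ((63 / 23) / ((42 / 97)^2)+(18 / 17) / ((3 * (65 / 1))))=10400809 / 609960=17.05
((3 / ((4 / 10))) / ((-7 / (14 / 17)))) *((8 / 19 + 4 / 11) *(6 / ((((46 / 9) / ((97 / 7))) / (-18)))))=115969320 / 572033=202.73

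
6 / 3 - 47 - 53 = -98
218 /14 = 109 /7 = 15.57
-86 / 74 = -43 / 37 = -1.16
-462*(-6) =2772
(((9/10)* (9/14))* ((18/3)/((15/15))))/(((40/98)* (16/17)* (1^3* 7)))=4131/3200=1.29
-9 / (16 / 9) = -81 / 16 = -5.06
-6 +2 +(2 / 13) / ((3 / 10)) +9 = 215 / 39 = 5.51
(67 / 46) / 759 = 67 / 34914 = 0.00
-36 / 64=-9 / 16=-0.56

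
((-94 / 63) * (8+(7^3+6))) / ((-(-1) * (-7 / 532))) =121448 / 3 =40482.67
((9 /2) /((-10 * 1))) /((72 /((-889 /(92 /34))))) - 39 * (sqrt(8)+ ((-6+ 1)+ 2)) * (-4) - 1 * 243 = -5217847 /7360+ 312 * sqrt(2) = -267.71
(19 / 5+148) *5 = 759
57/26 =2.19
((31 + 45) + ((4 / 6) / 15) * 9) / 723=382 / 3615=0.11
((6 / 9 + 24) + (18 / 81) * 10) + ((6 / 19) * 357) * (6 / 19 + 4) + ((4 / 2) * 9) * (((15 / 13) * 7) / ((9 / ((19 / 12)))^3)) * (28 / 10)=28226454835 / 54739152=515.65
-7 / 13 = -0.54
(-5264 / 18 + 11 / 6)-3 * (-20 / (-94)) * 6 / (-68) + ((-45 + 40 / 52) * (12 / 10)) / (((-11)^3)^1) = -72295143397 / 248851746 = -290.51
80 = 80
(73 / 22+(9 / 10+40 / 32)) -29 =-5177 / 220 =-23.53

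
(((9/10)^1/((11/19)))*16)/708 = 114/3245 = 0.04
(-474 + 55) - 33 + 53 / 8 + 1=-3555 / 8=-444.38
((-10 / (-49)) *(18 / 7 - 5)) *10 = -1700 / 343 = -4.96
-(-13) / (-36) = -13 / 36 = -0.36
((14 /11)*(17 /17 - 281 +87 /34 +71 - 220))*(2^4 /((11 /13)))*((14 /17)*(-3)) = 886642848 /34969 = 25355.11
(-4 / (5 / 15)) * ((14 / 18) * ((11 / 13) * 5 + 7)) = -4088 / 39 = -104.82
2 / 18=1 / 9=0.11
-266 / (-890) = 133 / 445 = 0.30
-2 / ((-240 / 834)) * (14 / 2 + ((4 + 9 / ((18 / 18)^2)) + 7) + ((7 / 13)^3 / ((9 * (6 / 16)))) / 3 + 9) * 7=1559036927 / 889785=1752.15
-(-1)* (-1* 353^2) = -124609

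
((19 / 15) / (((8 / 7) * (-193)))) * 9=-399 / 7720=-0.05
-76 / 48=-19 / 12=-1.58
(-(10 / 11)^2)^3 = -1000000 / 1771561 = -0.56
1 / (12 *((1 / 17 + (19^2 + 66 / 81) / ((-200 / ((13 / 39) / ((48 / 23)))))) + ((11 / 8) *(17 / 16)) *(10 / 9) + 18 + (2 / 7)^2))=53978400 / 12614603579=0.00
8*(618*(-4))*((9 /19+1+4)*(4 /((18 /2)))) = -2742272 /57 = -48110.04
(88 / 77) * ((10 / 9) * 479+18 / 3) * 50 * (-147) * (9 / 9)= -13563200 / 3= -4521066.67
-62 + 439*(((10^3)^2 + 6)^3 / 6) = 219503951023706047226 / 3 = 73167983674568682408.67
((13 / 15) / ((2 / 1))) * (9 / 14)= 39 / 140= 0.28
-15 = -15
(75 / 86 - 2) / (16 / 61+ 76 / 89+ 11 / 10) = -2633065 / 5173717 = -0.51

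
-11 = -11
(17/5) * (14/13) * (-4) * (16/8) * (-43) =81872/65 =1259.57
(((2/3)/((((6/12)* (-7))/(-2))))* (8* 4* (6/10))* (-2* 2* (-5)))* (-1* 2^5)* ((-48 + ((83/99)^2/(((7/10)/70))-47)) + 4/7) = 54269083648/480249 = 113001.97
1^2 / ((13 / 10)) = 10 / 13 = 0.77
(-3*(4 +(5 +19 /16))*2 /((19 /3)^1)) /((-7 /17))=24939 /1064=23.44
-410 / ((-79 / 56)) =22960 / 79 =290.63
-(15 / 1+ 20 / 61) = -935 / 61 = -15.33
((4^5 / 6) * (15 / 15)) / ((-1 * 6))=-256 / 9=-28.44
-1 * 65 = -65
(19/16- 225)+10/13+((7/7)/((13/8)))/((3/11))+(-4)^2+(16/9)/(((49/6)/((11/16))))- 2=-6318139/30576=-206.64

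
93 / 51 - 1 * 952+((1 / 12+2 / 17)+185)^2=1387861417 / 41616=33349.23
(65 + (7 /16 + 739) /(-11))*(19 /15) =-7429 /2640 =-2.81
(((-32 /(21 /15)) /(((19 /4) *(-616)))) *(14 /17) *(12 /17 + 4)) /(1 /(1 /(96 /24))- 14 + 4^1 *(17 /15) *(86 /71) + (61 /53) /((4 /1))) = -2889984000 /402960016613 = -0.01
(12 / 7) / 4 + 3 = 24 / 7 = 3.43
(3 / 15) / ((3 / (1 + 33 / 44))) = 7 / 60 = 0.12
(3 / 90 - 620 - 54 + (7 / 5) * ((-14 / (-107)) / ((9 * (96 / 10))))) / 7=-77883343 / 808920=-96.28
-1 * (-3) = 3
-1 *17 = -17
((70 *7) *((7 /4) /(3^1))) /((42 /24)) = 163.33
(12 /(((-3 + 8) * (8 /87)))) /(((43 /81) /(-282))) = -2980881 /215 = -13864.56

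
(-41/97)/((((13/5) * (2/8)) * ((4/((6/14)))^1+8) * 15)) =-41/16393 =-0.00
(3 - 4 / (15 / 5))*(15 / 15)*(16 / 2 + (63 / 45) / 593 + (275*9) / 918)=3235529 / 181458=17.83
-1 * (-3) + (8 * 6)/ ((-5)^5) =9327/ 3125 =2.98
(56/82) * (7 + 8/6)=700/123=5.69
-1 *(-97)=97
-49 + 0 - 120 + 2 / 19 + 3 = -3152 / 19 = -165.89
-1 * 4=-4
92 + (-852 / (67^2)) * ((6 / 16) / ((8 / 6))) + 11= 3697019 / 35912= 102.95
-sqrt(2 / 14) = -0.38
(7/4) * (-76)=-133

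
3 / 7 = 0.43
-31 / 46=-0.67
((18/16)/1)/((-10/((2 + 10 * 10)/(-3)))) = 3.82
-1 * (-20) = 20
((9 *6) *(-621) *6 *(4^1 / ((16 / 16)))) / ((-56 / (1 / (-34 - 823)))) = -100602 / 5999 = -16.77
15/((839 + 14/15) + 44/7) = 1575/88853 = 0.02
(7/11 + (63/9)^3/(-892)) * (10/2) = 12355/9812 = 1.26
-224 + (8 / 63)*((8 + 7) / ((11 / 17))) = -51064 / 231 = -221.06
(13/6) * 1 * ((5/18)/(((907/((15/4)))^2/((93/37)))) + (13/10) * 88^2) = 21812.27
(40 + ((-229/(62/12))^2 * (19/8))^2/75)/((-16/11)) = -294893655081377/1477633600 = -199571.57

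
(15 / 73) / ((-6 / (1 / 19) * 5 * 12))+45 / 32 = 187241 / 133152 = 1.41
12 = 12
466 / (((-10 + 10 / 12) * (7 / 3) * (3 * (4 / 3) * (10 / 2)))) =-2097 / 1925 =-1.09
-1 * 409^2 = -167281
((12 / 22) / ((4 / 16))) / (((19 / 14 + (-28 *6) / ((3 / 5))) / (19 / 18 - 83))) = 82600 / 128733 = 0.64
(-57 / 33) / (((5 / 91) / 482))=-833378 / 55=-15152.33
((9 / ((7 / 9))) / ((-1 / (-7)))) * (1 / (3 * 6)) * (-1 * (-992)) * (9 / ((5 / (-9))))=-361584 / 5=-72316.80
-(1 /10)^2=-1 /100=-0.01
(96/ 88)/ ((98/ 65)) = 390/ 539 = 0.72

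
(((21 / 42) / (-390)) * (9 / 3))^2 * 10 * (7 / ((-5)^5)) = -7 / 21125000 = -0.00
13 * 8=104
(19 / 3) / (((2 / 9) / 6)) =171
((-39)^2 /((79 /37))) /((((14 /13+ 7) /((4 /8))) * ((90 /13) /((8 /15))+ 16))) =1.52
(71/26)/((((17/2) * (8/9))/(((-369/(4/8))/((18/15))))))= -392985/1768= -222.28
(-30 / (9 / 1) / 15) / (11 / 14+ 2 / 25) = -700 / 2727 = -0.26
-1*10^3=-1000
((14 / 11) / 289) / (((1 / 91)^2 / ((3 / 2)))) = 173901 / 3179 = 54.70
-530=-530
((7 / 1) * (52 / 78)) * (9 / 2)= 21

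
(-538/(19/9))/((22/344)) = -832824/209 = -3984.80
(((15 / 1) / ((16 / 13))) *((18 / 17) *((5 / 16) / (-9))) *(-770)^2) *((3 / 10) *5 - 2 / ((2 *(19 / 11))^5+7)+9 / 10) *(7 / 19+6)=-67341123525400725 / 16612541168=-4053631.70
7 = 7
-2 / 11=-0.18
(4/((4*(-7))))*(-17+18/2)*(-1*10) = -80/7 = -11.43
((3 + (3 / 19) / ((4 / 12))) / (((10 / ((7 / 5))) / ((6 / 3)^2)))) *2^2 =3696 / 475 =7.78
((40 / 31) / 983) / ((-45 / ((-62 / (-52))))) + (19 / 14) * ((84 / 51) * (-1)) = -4370486 / 1955187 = -2.24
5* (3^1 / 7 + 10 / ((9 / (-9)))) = -335 / 7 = -47.86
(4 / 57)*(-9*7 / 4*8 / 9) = -56 / 57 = -0.98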